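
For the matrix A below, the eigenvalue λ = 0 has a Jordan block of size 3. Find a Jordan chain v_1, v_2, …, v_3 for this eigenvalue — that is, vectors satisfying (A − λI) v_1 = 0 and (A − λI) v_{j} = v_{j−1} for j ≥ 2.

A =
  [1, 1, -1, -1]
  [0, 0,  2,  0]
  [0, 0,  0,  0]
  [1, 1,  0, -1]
A Jordan chain for λ = 0 of length 3:
v_1 = (1, 0, 0, 1)ᵀ
v_2 = (-1, 2, 0, 0)ᵀ
v_3 = (0, 0, 1, 0)ᵀ

Let N = A − (0)·I. We want v_3 with N^3 v_3 = 0 but N^2 v_3 ≠ 0; then v_{j-1} := N · v_j for j = 3, …, 2.

Pick v_3 = (0, 0, 1, 0)ᵀ.
Then v_2 = N · v_3 = (-1, 2, 0, 0)ᵀ.
Then v_1 = N · v_2 = (1, 0, 0, 1)ᵀ.

Sanity check: (A − (0)·I) v_1 = (0, 0, 0, 0)ᵀ = 0. ✓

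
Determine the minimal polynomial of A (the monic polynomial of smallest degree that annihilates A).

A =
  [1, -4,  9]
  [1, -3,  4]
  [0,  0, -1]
x^3 + 3*x^2 + 3*x + 1

The characteristic polynomial is χ_A(x) = (x + 1)^3, so the eigenvalues are known. The minimal polynomial is
  m_A(x) = Π_λ (x − λ)^{k_λ}
where k_λ is the size of the *largest* Jordan block for λ (equivalently, the smallest k with (A − λI)^k v = 0 for every generalised eigenvector v of λ).

  λ = -1: largest Jordan block has size 3, contributing (x + 1)^3

So m_A(x) = (x + 1)^3 = x^3 + 3*x^2 + 3*x + 1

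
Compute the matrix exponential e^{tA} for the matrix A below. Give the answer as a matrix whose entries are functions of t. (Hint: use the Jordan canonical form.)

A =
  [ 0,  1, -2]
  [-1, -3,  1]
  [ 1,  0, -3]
e^{tA} =
  [t^2*exp(-2*t)/2 + 2*t*exp(-2*t) + exp(-2*t), t^2*exp(-2*t)/2 + t*exp(-2*t), -t^2*exp(-2*t)/2 - 2*t*exp(-2*t)]
  [-t*exp(-2*t), -t*exp(-2*t) + exp(-2*t), t*exp(-2*t)]
  [t^2*exp(-2*t)/2 + t*exp(-2*t), t^2*exp(-2*t)/2, -t^2*exp(-2*t)/2 - t*exp(-2*t) + exp(-2*t)]

Strategy: write A = P · J · P⁻¹ where J is a Jordan canonical form, so e^{tA} = P · e^{tJ} · P⁻¹, and e^{tJ} can be computed block-by-block.

A has Jordan form
J =
  [-2,  1,  0]
  [ 0, -2,  1]
  [ 0,  0, -2]
(up to reordering of blocks).

Per-block formulas:
  For a 3×3 Jordan block J_3(-2): exp(t · J_3(-2)) = e^(-2t)·(I + t·N + (t^2/2)·N^2), where N is the 3×3 nilpotent shift.

After assembling e^{tJ} and conjugating by P, we get:

e^{tA} =
  [t^2*exp(-2*t)/2 + 2*t*exp(-2*t) + exp(-2*t), t^2*exp(-2*t)/2 + t*exp(-2*t), -t^2*exp(-2*t)/2 - 2*t*exp(-2*t)]
  [-t*exp(-2*t), -t*exp(-2*t) + exp(-2*t), t*exp(-2*t)]
  [t^2*exp(-2*t)/2 + t*exp(-2*t), t^2*exp(-2*t)/2, -t^2*exp(-2*t)/2 - t*exp(-2*t) + exp(-2*t)]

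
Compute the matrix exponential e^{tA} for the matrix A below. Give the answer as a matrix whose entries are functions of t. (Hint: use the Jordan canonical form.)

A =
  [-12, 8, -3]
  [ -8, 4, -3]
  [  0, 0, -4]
e^{tA} =
  [-8*t*exp(-4*t) + exp(-4*t), 8*t*exp(-4*t), -3*t*exp(-4*t)]
  [-8*t*exp(-4*t), 8*t*exp(-4*t) + exp(-4*t), -3*t*exp(-4*t)]
  [0, 0, exp(-4*t)]

Strategy: write A = P · J · P⁻¹ where J is a Jordan canonical form, so e^{tA} = P · e^{tJ} · P⁻¹, and e^{tJ} can be computed block-by-block.

A has Jordan form
J =
  [-4,  1,  0]
  [ 0, -4,  0]
  [ 0,  0, -4]
(up to reordering of blocks).

Per-block formulas:
  For a 2×2 Jordan block J_2(-4): exp(t · J_2(-4)) = e^(-4t)·(I + t·N), where N is the 2×2 nilpotent shift.
  For a 1×1 block at λ = -4: exp(t · [-4]) = [e^(-4t)].

After assembling e^{tJ} and conjugating by P, we get:

e^{tA} =
  [-8*t*exp(-4*t) + exp(-4*t), 8*t*exp(-4*t), -3*t*exp(-4*t)]
  [-8*t*exp(-4*t), 8*t*exp(-4*t) + exp(-4*t), -3*t*exp(-4*t)]
  [0, 0, exp(-4*t)]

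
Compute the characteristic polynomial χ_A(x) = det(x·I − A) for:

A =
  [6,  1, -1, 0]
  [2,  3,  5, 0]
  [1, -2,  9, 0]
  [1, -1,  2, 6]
x^4 - 24*x^3 + 216*x^2 - 864*x + 1296

Expanding det(x·I − A) (e.g. by cofactor expansion or by noting that A is similar to its Jordan form J, which has the same characteristic polynomial as A) gives
  χ_A(x) = x^4 - 24*x^3 + 216*x^2 - 864*x + 1296
which factors as (x - 6)^4. The eigenvalues (with algebraic multiplicities) are λ = 6 with multiplicity 4.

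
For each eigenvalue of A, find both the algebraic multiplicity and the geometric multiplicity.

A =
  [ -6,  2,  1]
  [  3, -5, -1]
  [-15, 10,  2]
λ = -3: alg = 3, geom = 2

Step 1 — factor the characteristic polynomial to read off the algebraic multiplicities:
  χ_A(x) = (x + 3)^3

Step 2 — compute geometric multiplicities via the rank-nullity identity g(λ) = n − rank(A − λI):
  rank(A − (-3)·I) = 1, so dim ker(A − (-3)·I) = n − 1 = 2

Summary:
  λ = -3: algebraic multiplicity = 3, geometric multiplicity = 2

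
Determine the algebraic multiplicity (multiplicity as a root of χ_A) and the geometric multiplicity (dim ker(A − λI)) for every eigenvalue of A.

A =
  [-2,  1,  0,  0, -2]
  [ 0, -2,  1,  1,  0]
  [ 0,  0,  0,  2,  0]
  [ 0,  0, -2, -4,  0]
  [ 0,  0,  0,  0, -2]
λ = -2: alg = 5, geom = 3

Step 1 — factor the characteristic polynomial to read off the algebraic multiplicities:
  χ_A(x) = (x + 2)^5

Step 2 — compute geometric multiplicities via the rank-nullity identity g(λ) = n − rank(A − λI):
  rank(A − (-2)·I) = 2, so dim ker(A − (-2)·I) = n − 2 = 3

Summary:
  λ = -2: algebraic multiplicity = 5, geometric multiplicity = 3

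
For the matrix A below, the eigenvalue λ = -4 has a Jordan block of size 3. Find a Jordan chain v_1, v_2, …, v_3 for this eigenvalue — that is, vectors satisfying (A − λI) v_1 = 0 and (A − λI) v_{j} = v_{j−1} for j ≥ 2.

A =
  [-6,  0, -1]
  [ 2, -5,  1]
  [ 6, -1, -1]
A Jordan chain for λ = -4 of length 3:
v_1 = (-2, 0, 4)ᵀ
v_2 = (-2, 2, 6)ᵀ
v_3 = (1, 0, 0)ᵀ

Let N = A − (-4)·I. We want v_3 with N^3 v_3 = 0 but N^2 v_3 ≠ 0; then v_{j-1} := N · v_j for j = 3, …, 2.

Pick v_3 = (1, 0, 0)ᵀ.
Then v_2 = N · v_3 = (-2, 2, 6)ᵀ.
Then v_1 = N · v_2 = (-2, 0, 4)ᵀ.

Sanity check: (A − (-4)·I) v_1 = (0, 0, 0)ᵀ = 0. ✓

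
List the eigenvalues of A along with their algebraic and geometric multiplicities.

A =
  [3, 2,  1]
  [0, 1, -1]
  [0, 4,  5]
λ = 3: alg = 3, geom = 2

Step 1 — factor the characteristic polynomial to read off the algebraic multiplicities:
  χ_A(x) = (x - 3)^3

Step 2 — compute geometric multiplicities via the rank-nullity identity g(λ) = n − rank(A − λI):
  rank(A − (3)·I) = 1, so dim ker(A − (3)·I) = n − 1 = 2

Summary:
  λ = 3: algebraic multiplicity = 3, geometric multiplicity = 2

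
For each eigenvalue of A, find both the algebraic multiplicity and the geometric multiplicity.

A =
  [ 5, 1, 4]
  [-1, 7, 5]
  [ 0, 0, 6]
λ = 6: alg = 3, geom = 1

Step 1 — factor the characteristic polynomial to read off the algebraic multiplicities:
  χ_A(x) = (x - 6)^3

Step 2 — compute geometric multiplicities via the rank-nullity identity g(λ) = n − rank(A − λI):
  rank(A − (6)·I) = 2, so dim ker(A − (6)·I) = n − 2 = 1

Summary:
  λ = 6: algebraic multiplicity = 3, geometric multiplicity = 1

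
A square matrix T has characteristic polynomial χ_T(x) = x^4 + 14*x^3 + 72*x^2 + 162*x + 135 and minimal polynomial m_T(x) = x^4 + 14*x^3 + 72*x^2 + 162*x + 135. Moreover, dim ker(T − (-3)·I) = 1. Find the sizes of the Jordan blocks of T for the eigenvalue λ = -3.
Block sizes for λ = -3: [3]

Step 1 — from the characteristic polynomial, algebraic multiplicity of λ = -3 is 3. From dim ker(T − (-3)·I) = 1, there are exactly 1 Jordan blocks for λ = -3.
Step 2 — from the minimal polynomial, the factor (x + 3)^3 tells us the largest block for λ = -3 has size 3.
Step 3 — with total size 3, 1 blocks, and largest block 3, the block sizes (in nonincreasing order) are [3].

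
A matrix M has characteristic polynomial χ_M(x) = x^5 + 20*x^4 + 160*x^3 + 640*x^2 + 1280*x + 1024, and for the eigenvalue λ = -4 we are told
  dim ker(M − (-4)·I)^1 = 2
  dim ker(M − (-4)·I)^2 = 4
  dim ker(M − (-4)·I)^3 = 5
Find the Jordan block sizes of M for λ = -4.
Block sizes for λ = -4: [3, 2]

From the dimensions of kernels of powers, the number of Jordan blocks of size at least j is d_j − d_{j−1} where d_j = dim ker(N^j) (with d_0 = 0). Computing the differences gives [2, 2, 1].
The number of blocks of size exactly k is (#blocks of size ≥ k) − (#blocks of size ≥ k + 1), so the partition is: 1 block(s) of size 2, 1 block(s) of size 3.
In nonincreasing order the block sizes are [3, 2].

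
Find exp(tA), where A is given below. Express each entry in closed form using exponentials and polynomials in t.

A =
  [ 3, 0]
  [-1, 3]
e^{tA} =
  [exp(3*t), 0]
  [-t*exp(3*t), exp(3*t)]

Strategy: write A = P · J · P⁻¹ where J is a Jordan canonical form, so e^{tA} = P · e^{tJ} · P⁻¹, and e^{tJ} can be computed block-by-block.

A has Jordan form
J =
  [3, 1]
  [0, 3]
(up to reordering of blocks).

Per-block formulas:
  For a 2×2 Jordan block J_2(3): exp(t · J_2(3)) = e^(3t)·(I + t·N), where N is the 2×2 nilpotent shift.

After assembling e^{tJ} and conjugating by P, we get:

e^{tA} =
  [exp(3*t), 0]
  [-t*exp(3*t), exp(3*t)]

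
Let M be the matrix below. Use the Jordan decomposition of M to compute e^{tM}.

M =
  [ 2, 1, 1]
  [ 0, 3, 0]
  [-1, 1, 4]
e^{tM} =
  [-t*exp(3*t) + exp(3*t), t*exp(3*t), t*exp(3*t)]
  [0, exp(3*t), 0]
  [-t*exp(3*t), t*exp(3*t), t*exp(3*t) + exp(3*t)]

Strategy: write M = P · J · P⁻¹ where J is a Jordan canonical form, so e^{tM} = P · e^{tJ} · P⁻¹, and e^{tJ} can be computed block-by-block.

M has Jordan form
J =
  [3, 1, 0]
  [0, 3, 0]
  [0, 0, 3]
(up to reordering of blocks).

Per-block formulas:
  For a 1×1 block at λ = 3: exp(t · [3]) = [e^(3t)].
  For a 2×2 Jordan block J_2(3): exp(t · J_2(3)) = e^(3t)·(I + t·N), where N is the 2×2 nilpotent shift.

After assembling e^{tJ} and conjugating by P, we get:

e^{tM} =
  [-t*exp(3*t) + exp(3*t), t*exp(3*t), t*exp(3*t)]
  [0, exp(3*t), 0]
  [-t*exp(3*t), t*exp(3*t), t*exp(3*t) + exp(3*t)]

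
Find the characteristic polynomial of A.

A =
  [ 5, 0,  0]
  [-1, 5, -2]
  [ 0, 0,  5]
x^3 - 15*x^2 + 75*x - 125

Expanding det(x·I − A) (e.g. by cofactor expansion or by noting that A is similar to its Jordan form J, which has the same characteristic polynomial as A) gives
  χ_A(x) = x^3 - 15*x^2 + 75*x - 125
which factors as (x - 5)^3. The eigenvalues (with algebraic multiplicities) are λ = 5 with multiplicity 3.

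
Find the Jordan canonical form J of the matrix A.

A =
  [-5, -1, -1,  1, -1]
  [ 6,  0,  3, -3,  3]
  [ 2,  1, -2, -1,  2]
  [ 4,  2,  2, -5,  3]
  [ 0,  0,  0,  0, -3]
J_2(-3) ⊕ J_2(-3) ⊕ J_1(-3)

The characteristic polynomial is
  det(x·I − A) = x^5 + 15*x^4 + 90*x^3 + 270*x^2 + 405*x + 243 = (x + 3)^5

Eigenvalues and multiplicities (the geometric multiplicity of λ is n − rank(A − λI), which equals the number of Jordan blocks for λ):
  λ = -3: algebraic multiplicity = 5, geometric multiplicity = 3

Determining the block sizes for each eigenvalue:
  λ = -3: with am = 5 and gm = 3, the partition is not yet determined (e.g. several partitions of 5 into 3 parts exist). Let N = A − (-3)·I. Computing rank(N^1) = 2, rank(N^2) = 0; the number of blocks of size ≥ j is rank(N^{j−1}) − rank(N^j), giving [3, 2]. So we have 2 block(s) of size 2, 1 block(s) of size 1 → block sizes [2, 2, 1]

Assembling the blocks gives a Jordan form
J =
  [-3,  1,  0,  0,  0]
  [ 0, -3,  0,  0,  0]
  [ 0,  0, -3,  1,  0]
  [ 0,  0,  0, -3,  0]
  [ 0,  0,  0,  0, -3]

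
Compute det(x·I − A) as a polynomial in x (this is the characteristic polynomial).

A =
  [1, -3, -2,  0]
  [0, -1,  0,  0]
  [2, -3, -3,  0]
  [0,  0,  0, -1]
x^4 + 4*x^3 + 6*x^2 + 4*x + 1

Expanding det(x·I − A) (e.g. by cofactor expansion or by noting that A is similar to its Jordan form J, which has the same characteristic polynomial as A) gives
  χ_A(x) = x^4 + 4*x^3 + 6*x^2 + 4*x + 1
which factors as (x + 1)^4. The eigenvalues (with algebraic multiplicities) are λ = -1 with multiplicity 4.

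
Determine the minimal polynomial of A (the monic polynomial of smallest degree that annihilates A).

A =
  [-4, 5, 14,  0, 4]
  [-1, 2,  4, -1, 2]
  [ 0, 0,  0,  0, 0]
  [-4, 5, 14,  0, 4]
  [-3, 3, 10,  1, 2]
x^3

The characteristic polynomial is χ_A(x) = x^5, so the eigenvalues are known. The minimal polynomial is
  m_A(x) = Π_λ (x − λ)^{k_λ}
where k_λ is the size of the *largest* Jordan block for λ (equivalently, the smallest k with (A − λI)^k v = 0 for every generalised eigenvector v of λ).

  λ = 0: largest Jordan block has size 3, contributing (x − 0)^3

So m_A(x) = x^3 = x^3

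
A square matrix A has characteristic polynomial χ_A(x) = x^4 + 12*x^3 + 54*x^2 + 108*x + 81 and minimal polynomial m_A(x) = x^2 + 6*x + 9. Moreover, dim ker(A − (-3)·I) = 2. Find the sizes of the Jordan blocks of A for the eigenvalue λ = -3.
Block sizes for λ = -3: [2, 2]

Step 1 — from the characteristic polynomial, algebraic multiplicity of λ = -3 is 4. From dim ker(A − (-3)·I) = 2, there are exactly 2 Jordan blocks for λ = -3.
Step 2 — from the minimal polynomial, the factor (x + 3)^2 tells us the largest block for λ = -3 has size 2.
Step 3 — with total size 4, 2 blocks, and largest block 2, the block sizes (in nonincreasing order) are [2, 2].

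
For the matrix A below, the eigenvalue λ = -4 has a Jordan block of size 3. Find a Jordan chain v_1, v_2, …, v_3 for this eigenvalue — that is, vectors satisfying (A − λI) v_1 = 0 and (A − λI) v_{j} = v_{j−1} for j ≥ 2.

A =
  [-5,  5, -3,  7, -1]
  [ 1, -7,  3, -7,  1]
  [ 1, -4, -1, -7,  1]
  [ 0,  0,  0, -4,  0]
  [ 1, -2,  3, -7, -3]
A Jordan chain for λ = -4 of length 3:
v_1 = (2, 0, -1, 0, 1)ᵀ
v_2 = (-1, 1, 1, 0, 1)ᵀ
v_3 = (1, 0, 0, 0, 0)ᵀ

Let N = A − (-4)·I. We want v_3 with N^3 v_3 = 0 but N^2 v_3 ≠ 0; then v_{j-1} := N · v_j for j = 3, …, 2.

Pick v_3 = (1, 0, 0, 0, 0)ᵀ.
Then v_2 = N · v_3 = (-1, 1, 1, 0, 1)ᵀ.
Then v_1 = N · v_2 = (2, 0, -1, 0, 1)ᵀ.

Sanity check: (A − (-4)·I) v_1 = (0, 0, 0, 0, 0)ᵀ = 0. ✓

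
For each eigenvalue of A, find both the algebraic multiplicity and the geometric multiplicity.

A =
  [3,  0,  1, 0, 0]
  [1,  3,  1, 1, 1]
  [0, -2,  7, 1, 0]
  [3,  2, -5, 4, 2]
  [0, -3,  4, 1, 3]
λ = 4: alg = 5, geom = 2

Step 1 — factor the characteristic polynomial to read off the algebraic multiplicities:
  χ_A(x) = (x - 4)^5

Step 2 — compute geometric multiplicities via the rank-nullity identity g(λ) = n − rank(A − λI):
  rank(A − (4)·I) = 3, so dim ker(A − (4)·I) = n − 3 = 2

Summary:
  λ = 4: algebraic multiplicity = 5, geometric multiplicity = 2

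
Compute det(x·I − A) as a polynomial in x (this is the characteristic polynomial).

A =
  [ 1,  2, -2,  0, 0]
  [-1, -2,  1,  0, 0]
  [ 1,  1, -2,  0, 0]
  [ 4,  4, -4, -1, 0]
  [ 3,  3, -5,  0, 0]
x^5 + 4*x^4 + 6*x^3 + 4*x^2 + x

Expanding det(x·I − A) (e.g. by cofactor expansion or by noting that A is similar to its Jordan form J, which has the same characteristic polynomial as A) gives
  χ_A(x) = x^5 + 4*x^4 + 6*x^3 + 4*x^2 + x
which factors as x*(x + 1)^4. The eigenvalues (with algebraic multiplicities) are λ = -1 with multiplicity 4, λ = 0 with multiplicity 1.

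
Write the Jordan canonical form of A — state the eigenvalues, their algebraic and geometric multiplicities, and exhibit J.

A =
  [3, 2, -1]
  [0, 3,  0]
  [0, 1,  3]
J_3(3)

The characteristic polynomial is
  det(x·I − A) = x^3 - 9*x^2 + 27*x - 27 = (x - 3)^3

Eigenvalues and multiplicities (the geometric multiplicity of λ is n − rank(A − λI), which equals the number of Jordan blocks for λ):
  λ = 3: algebraic multiplicity = 3, geometric multiplicity = 1

Determining the block sizes for each eigenvalue:
  λ = 3: one block (gm = 1), so the single block has size am = 3 → block sizes [3]

Assembling the blocks gives a Jordan form
J =
  [3, 1, 0]
  [0, 3, 1]
  [0, 0, 3]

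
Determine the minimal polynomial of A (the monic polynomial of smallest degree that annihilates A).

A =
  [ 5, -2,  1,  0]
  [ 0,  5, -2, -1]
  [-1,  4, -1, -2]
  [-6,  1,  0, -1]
x^4 - 8*x^3 + 16*x^2

The characteristic polynomial is χ_A(x) = x^2*(x - 4)^2, so the eigenvalues are known. The minimal polynomial is
  m_A(x) = Π_λ (x − λ)^{k_λ}
where k_λ is the size of the *largest* Jordan block for λ (equivalently, the smallest k with (A − λI)^k v = 0 for every generalised eigenvector v of λ).

  λ = 0: largest Jordan block has size 2, contributing (x − 0)^2
  λ = 4: largest Jordan block has size 2, contributing (x − 4)^2

So m_A(x) = x^2*(x - 4)^2 = x^4 - 8*x^3 + 16*x^2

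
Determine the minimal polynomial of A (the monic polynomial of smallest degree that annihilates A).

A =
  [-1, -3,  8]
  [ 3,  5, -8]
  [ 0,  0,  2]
x^2 - 4*x + 4

The characteristic polynomial is χ_A(x) = (x - 2)^3, so the eigenvalues are known. The minimal polynomial is
  m_A(x) = Π_λ (x − λ)^{k_λ}
where k_λ is the size of the *largest* Jordan block for λ (equivalently, the smallest k with (A − λI)^k v = 0 for every generalised eigenvector v of λ).

  λ = 2: largest Jordan block has size 2, contributing (x − 2)^2

So m_A(x) = (x - 2)^2 = x^2 - 4*x + 4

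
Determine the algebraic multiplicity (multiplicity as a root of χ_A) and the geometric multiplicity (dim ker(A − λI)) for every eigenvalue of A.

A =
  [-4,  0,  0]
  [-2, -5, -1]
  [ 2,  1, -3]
λ = -4: alg = 3, geom = 2

Step 1 — factor the characteristic polynomial to read off the algebraic multiplicities:
  χ_A(x) = (x + 4)^3

Step 2 — compute geometric multiplicities via the rank-nullity identity g(λ) = n − rank(A − λI):
  rank(A − (-4)·I) = 1, so dim ker(A − (-4)·I) = n − 1 = 2

Summary:
  λ = -4: algebraic multiplicity = 3, geometric multiplicity = 2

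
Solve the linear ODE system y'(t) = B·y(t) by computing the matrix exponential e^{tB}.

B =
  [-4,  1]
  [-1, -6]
e^{tB} =
  [t*exp(-5*t) + exp(-5*t), t*exp(-5*t)]
  [-t*exp(-5*t), -t*exp(-5*t) + exp(-5*t)]

Strategy: write B = P · J · P⁻¹ where J is a Jordan canonical form, so e^{tB} = P · e^{tJ} · P⁻¹, and e^{tJ} can be computed block-by-block.

B has Jordan form
J =
  [-5,  1]
  [ 0, -5]
(up to reordering of blocks).

Per-block formulas:
  For a 2×2 Jordan block J_2(-5): exp(t · J_2(-5)) = e^(-5t)·(I + t·N), where N is the 2×2 nilpotent shift.

After assembling e^{tJ} and conjugating by P, we get:

e^{tB} =
  [t*exp(-5*t) + exp(-5*t), t*exp(-5*t)]
  [-t*exp(-5*t), -t*exp(-5*t) + exp(-5*t)]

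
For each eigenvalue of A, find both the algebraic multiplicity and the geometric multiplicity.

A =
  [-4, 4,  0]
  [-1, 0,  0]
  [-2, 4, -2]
λ = -2: alg = 3, geom = 2

Step 1 — factor the characteristic polynomial to read off the algebraic multiplicities:
  χ_A(x) = (x + 2)^3

Step 2 — compute geometric multiplicities via the rank-nullity identity g(λ) = n − rank(A − λI):
  rank(A − (-2)·I) = 1, so dim ker(A − (-2)·I) = n − 1 = 2

Summary:
  λ = -2: algebraic multiplicity = 3, geometric multiplicity = 2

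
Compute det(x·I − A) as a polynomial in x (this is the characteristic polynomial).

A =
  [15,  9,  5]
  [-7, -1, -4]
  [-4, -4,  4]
x^3 - 18*x^2 + 108*x - 216

Expanding det(x·I − A) (e.g. by cofactor expansion or by noting that A is similar to its Jordan form J, which has the same characteristic polynomial as A) gives
  χ_A(x) = x^3 - 18*x^2 + 108*x - 216
which factors as (x - 6)^3. The eigenvalues (with algebraic multiplicities) are λ = 6 with multiplicity 3.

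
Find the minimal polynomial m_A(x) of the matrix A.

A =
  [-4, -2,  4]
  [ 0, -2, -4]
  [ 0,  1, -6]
x^2 + 8*x + 16

The characteristic polynomial is χ_A(x) = (x + 4)^3, so the eigenvalues are known. The minimal polynomial is
  m_A(x) = Π_λ (x − λ)^{k_λ}
where k_λ is the size of the *largest* Jordan block for λ (equivalently, the smallest k with (A − λI)^k v = 0 for every generalised eigenvector v of λ).

  λ = -4: largest Jordan block has size 2, contributing (x + 4)^2

So m_A(x) = (x + 4)^2 = x^2 + 8*x + 16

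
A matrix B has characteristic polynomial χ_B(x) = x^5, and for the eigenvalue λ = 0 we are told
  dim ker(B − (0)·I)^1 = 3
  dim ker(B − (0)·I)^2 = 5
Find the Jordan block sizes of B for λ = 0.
Block sizes for λ = 0: [2, 2, 1]

From the dimensions of kernels of powers, the number of Jordan blocks of size at least j is d_j − d_{j−1} where d_j = dim ker(N^j) (with d_0 = 0). Computing the differences gives [3, 2].
The number of blocks of size exactly k is (#blocks of size ≥ k) − (#blocks of size ≥ k + 1), so the partition is: 1 block(s) of size 1, 2 block(s) of size 2.
In nonincreasing order the block sizes are [2, 2, 1].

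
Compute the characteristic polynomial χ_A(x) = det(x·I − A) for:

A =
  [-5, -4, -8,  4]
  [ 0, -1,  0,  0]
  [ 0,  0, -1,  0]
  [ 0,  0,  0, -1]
x^4 + 8*x^3 + 18*x^2 + 16*x + 5

Expanding det(x·I − A) (e.g. by cofactor expansion or by noting that A is similar to its Jordan form J, which has the same characteristic polynomial as A) gives
  χ_A(x) = x^4 + 8*x^3 + 18*x^2 + 16*x + 5
which factors as (x + 1)^3*(x + 5). The eigenvalues (with algebraic multiplicities) are λ = -5 with multiplicity 1, λ = -1 with multiplicity 3.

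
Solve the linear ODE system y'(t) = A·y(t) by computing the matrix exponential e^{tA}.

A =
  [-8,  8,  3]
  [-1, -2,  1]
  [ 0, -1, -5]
e^{tA} =
  [t^2*exp(-5*t)/2 - 3*t*exp(-5*t) + exp(-5*t), -3*t^2*exp(-5*t)/2 + 8*t*exp(-5*t), -t^2*exp(-5*t)/2 + 3*t*exp(-5*t)]
  [-t*exp(-5*t), 3*t*exp(-5*t) + exp(-5*t), t*exp(-5*t)]
  [t^2*exp(-5*t)/2, -3*t^2*exp(-5*t)/2 - t*exp(-5*t), -t^2*exp(-5*t)/2 + exp(-5*t)]

Strategy: write A = P · J · P⁻¹ where J is a Jordan canonical form, so e^{tA} = P · e^{tJ} · P⁻¹, and e^{tJ} can be computed block-by-block.

A has Jordan form
J =
  [-5,  1,  0]
  [ 0, -5,  1]
  [ 0,  0, -5]
(up to reordering of blocks).

Per-block formulas:
  For a 3×3 Jordan block J_3(-5): exp(t · J_3(-5)) = e^(-5t)·(I + t·N + (t^2/2)·N^2), where N is the 3×3 nilpotent shift.

After assembling e^{tJ} and conjugating by P, we get:

e^{tA} =
  [t^2*exp(-5*t)/2 - 3*t*exp(-5*t) + exp(-5*t), -3*t^2*exp(-5*t)/2 + 8*t*exp(-5*t), -t^2*exp(-5*t)/2 + 3*t*exp(-5*t)]
  [-t*exp(-5*t), 3*t*exp(-5*t) + exp(-5*t), t*exp(-5*t)]
  [t^2*exp(-5*t)/2, -3*t^2*exp(-5*t)/2 - t*exp(-5*t), -t^2*exp(-5*t)/2 + exp(-5*t)]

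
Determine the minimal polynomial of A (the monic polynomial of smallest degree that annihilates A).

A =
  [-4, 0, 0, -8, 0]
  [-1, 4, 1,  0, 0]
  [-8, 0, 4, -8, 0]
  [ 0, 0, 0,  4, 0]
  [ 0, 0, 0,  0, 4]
x^3 - 4*x^2 - 16*x + 64

The characteristic polynomial is χ_A(x) = (x - 4)^4*(x + 4), so the eigenvalues are known. The minimal polynomial is
  m_A(x) = Π_λ (x − λ)^{k_λ}
where k_λ is the size of the *largest* Jordan block for λ (equivalently, the smallest k with (A − λI)^k v = 0 for every generalised eigenvector v of λ).

  λ = -4: largest Jordan block has size 1, contributing (x + 4)
  λ = 4: largest Jordan block has size 2, contributing (x − 4)^2

So m_A(x) = (x - 4)^2*(x + 4) = x^3 - 4*x^2 - 16*x + 64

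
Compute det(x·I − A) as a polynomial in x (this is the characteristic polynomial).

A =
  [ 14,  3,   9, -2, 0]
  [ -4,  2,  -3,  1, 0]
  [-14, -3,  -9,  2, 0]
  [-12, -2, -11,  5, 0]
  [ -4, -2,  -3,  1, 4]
x^5 - 16*x^4 + 96*x^3 - 256*x^2 + 256*x

Expanding det(x·I − A) (e.g. by cofactor expansion or by noting that A is similar to its Jordan form J, which has the same characteristic polynomial as A) gives
  χ_A(x) = x^5 - 16*x^4 + 96*x^3 - 256*x^2 + 256*x
which factors as x*(x - 4)^4. The eigenvalues (with algebraic multiplicities) are λ = 0 with multiplicity 1, λ = 4 with multiplicity 4.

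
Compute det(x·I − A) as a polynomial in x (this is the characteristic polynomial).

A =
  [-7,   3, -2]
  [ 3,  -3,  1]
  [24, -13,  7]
x^3 + 3*x^2 + 3*x + 1

Expanding det(x·I − A) (e.g. by cofactor expansion or by noting that A is similar to its Jordan form J, which has the same characteristic polynomial as A) gives
  χ_A(x) = x^3 + 3*x^2 + 3*x + 1
which factors as (x + 1)^3. The eigenvalues (with algebraic multiplicities) are λ = -1 with multiplicity 3.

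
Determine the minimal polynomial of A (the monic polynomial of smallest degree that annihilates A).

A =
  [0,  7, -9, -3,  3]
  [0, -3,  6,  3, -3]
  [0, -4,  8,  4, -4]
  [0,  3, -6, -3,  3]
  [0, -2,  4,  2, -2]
x^2

The characteristic polynomial is χ_A(x) = x^5, so the eigenvalues are known. The minimal polynomial is
  m_A(x) = Π_λ (x − λ)^{k_λ}
where k_λ is the size of the *largest* Jordan block for λ (equivalently, the smallest k with (A − λI)^k v = 0 for every generalised eigenvector v of λ).

  λ = 0: largest Jordan block has size 2, contributing (x − 0)^2

So m_A(x) = x^2 = x^2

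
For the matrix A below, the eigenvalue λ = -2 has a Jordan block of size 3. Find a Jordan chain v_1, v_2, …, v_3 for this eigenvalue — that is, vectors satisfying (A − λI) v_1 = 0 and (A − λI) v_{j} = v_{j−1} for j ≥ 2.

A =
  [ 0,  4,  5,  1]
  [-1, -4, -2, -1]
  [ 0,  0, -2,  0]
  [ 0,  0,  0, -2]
A Jordan chain for λ = -2 of length 3:
v_1 = (2, -1, 0, 0)ᵀ
v_2 = (5, -2, 0, 0)ᵀ
v_3 = (0, 0, 1, 0)ᵀ

Let N = A − (-2)·I. We want v_3 with N^3 v_3 = 0 but N^2 v_3 ≠ 0; then v_{j-1} := N · v_j for j = 3, …, 2.

Pick v_3 = (0, 0, 1, 0)ᵀ.
Then v_2 = N · v_3 = (5, -2, 0, 0)ᵀ.
Then v_1 = N · v_2 = (2, -1, 0, 0)ᵀ.

Sanity check: (A − (-2)·I) v_1 = (0, 0, 0, 0)ᵀ = 0. ✓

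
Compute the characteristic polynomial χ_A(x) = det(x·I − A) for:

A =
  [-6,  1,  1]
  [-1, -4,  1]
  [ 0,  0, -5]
x^3 + 15*x^2 + 75*x + 125

Expanding det(x·I − A) (e.g. by cofactor expansion or by noting that A is similar to its Jordan form J, which has the same characteristic polynomial as A) gives
  χ_A(x) = x^3 + 15*x^2 + 75*x + 125
which factors as (x + 5)^3. The eigenvalues (with algebraic multiplicities) are λ = -5 with multiplicity 3.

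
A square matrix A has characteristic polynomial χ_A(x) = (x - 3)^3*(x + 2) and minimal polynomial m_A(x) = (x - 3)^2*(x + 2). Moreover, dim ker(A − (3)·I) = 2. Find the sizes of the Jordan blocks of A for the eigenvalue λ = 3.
Block sizes for λ = 3: [2, 1]

Step 1 — from the characteristic polynomial, algebraic multiplicity of λ = 3 is 3. From dim ker(A − (3)·I) = 2, there are exactly 2 Jordan blocks for λ = 3.
Step 2 — from the minimal polynomial, the factor (x − 3)^2 tells us the largest block for λ = 3 has size 2.
Step 3 — with total size 3, 2 blocks, and largest block 2, the block sizes (in nonincreasing order) are [2, 1].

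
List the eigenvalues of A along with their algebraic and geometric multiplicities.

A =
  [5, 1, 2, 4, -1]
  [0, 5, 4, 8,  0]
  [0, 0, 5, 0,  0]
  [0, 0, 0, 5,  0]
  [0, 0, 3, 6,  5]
λ = 5: alg = 5, geom = 3

Step 1 — factor the characteristic polynomial to read off the algebraic multiplicities:
  χ_A(x) = (x - 5)^5

Step 2 — compute geometric multiplicities via the rank-nullity identity g(λ) = n − rank(A − λI):
  rank(A − (5)·I) = 2, so dim ker(A − (5)·I) = n − 2 = 3

Summary:
  λ = 5: algebraic multiplicity = 5, geometric multiplicity = 3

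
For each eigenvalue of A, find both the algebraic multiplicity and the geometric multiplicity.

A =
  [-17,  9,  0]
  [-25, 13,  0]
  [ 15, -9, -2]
λ = -2: alg = 3, geom = 2

Step 1 — factor the characteristic polynomial to read off the algebraic multiplicities:
  χ_A(x) = (x + 2)^3

Step 2 — compute geometric multiplicities via the rank-nullity identity g(λ) = n − rank(A − λI):
  rank(A − (-2)·I) = 1, so dim ker(A − (-2)·I) = n − 1 = 2

Summary:
  λ = -2: algebraic multiplicity = 3, geometric multiplicity = 2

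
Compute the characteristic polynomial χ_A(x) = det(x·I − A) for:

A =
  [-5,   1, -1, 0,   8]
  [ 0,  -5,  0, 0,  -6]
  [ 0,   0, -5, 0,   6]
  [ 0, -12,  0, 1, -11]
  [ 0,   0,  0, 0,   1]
x^5 + 13*x^4 + 46*x^3 - 10*x^2 - 175*x + 125

Expanding det(x·I − A) (e.g. by cofactor expansion or by noting that A is similar to its Jordan form J, which has the same characteristic polynomial as A) gives
  χ_A(x) = x^5 + 13*x^4 + 46*x^3 - 10*x^2 - 175*x + 125
which factors as (x - 1)^2*(x + 5)^3. The eigenvalues (with algebraic multiplicities) are λ = -5 with multiplicity 3, λ = 1 with multiplicity 2.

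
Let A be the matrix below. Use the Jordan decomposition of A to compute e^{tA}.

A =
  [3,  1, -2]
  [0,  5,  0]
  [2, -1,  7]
e^{tA} =
  [-2*t*exp(5*t) + exp(5*t), t*exp(5*t), -2*t*exp(5*t)]
  [0, exp(5*t), 0]
  [2*t*exp(5*t), -t*exp(5*t), 2*t*exp(5*t) + exp(5*t)]

Strategy: write A = P · J · P⁻¹ where J is a Jordan canonical form, so e^{tA} = P · e^{tJ} · P⁻¹, and e^{tJ} can be computed block-by-block.

A has Jordan form
J =
  [5, 1, 0]
  [0, 5, 0]
  [0, 0, 5]
(up to reordering of blocks).

Per-block formulas:
  For a 2×2 Jordan block J_2(5): exp(t · J_2(5)) = e^(5t)·(I + t·N), where N is the 2×2 nilpotent shift.
  For a 1×1 block at λ = 5: exp(t · [5]) = [e^(5t)].

After assembling e^{tJ} and conjugating by P, we get:

e^{tA} =
  [-2*t*exp(5*t) + exp(5*t), t*exp(5*t), -2*t*exp(5*t)]
  [0, exp(5*t), 0]
  [2*t*exp(5*t), -t*exp(5*t), 2*t*exp(5*t) + exp(5*t)]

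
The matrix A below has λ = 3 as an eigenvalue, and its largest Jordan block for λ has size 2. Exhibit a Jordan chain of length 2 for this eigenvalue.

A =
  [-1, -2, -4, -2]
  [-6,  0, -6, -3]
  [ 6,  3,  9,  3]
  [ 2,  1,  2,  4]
A Jordan chain for λ = 3 of length 2:
v_1 = (-4, -6, 6, 2)ᵀ
v_2 = (1, 0, 0, 0)ᵀ

Let N = A − (3)·I. We want v_2 with N^2 v_2 = 0 but N^1 v_2 ≠ 0; then v_{j-1} := N · v_j for j = 2, …, 2.

Pick v_2 = (1, 0, 0, 0)ᵀ.
Then v_1 = N · v_2 = (-4, -6, 6, 2)ᵀ.

Sanity check: (A − (3)·I) v_1 = (0, 0, 0, 0)ᵀ = 0. ✓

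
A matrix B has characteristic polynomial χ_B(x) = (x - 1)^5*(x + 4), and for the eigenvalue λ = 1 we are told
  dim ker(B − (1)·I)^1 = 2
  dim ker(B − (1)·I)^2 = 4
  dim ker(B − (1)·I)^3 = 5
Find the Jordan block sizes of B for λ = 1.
Block sizes for λ = 1: [3, 2]

From the dimensions of kernels of powers, the number of Jordan blocks of size at least j is d_j − d_{j−1} where d_j = dim ker(N^j) (with d_0 = 0). Computing the differences gives [2, 2, 1].
The number of blocks of size exactly k is (#blocks of size ≥ k) − (#blocks of size ≥ k + 1), so the partition is: 1 block(s) of size 2, 1 block(s) of size 3.
In nonincreasing order the block sizes are [3, 2].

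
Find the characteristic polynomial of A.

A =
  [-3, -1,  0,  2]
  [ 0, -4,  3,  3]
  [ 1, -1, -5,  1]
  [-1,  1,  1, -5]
x^4 + 17*x^3 + 108*x^2 + 304*x + 320

Expanding det(x·I − A) (e.g. by cofactor expansion or by noting that A is similar to its Jordan form J, which has the same characteristic polynomial as A) gives
  χ_A(x) = x^4 + 17*x^3 + 108*x^2 + 304*x + 320
which factors as (x + 4)^3*(x + 5). The eigenvalues (with algebraic multiplicities) are λ = -5 with multiplicity 1, λ = -4 with multiplicity 3.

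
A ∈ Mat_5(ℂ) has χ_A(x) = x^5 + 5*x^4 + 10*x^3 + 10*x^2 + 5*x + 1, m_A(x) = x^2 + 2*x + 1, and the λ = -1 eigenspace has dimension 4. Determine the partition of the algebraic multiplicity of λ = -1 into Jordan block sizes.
Block sizes for λ = -1: [2, 1, 1, 1]

Step 1 — from the characteristic polynomial, algebraic multiplicity of λ = -1 is 5. From dim ker(A − (-1)·I) = 4, there are exactly 4 Jordan blocks for λ = -1.
Step 2 — from the minimal polynomial, the factor (x + 1)^2 tells us the largest block for λ = -1 has size 2.
Step 3 — with total size 5, 4 blocks, and largest block 2, the block sizes (in nonincreasing order) are [2, 1, 1, 1].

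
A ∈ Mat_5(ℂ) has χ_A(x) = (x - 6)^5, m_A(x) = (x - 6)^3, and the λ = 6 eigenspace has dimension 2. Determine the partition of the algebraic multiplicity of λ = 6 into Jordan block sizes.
Block sizes for λ = 6: [3, 2]

Step 1 — from the characteristic polynomial, algebraic multiplicity of λ = 6 is 5. From dim ker(A − (6)·I) = 2, there are exactly 2 Jordan blocks for λ = 6.
Step 2 — from the minimal polynomial, the factor (x − 6)^3 tells us the largest block for λ = 6 has size 3.
Step 3 — with total size 5, 2 blocks, and largest block 3, the block sizes (in nonincreasing order) are [3, 2].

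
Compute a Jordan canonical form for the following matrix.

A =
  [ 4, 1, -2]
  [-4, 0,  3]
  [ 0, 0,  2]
J_3(2)

The characteristic polynomial is
  det(x·I − A) = x^3 - 6*x^2 + 12*x - 8 = (x - 2)^3

Eigenvalues and multiplicities (the geometric multiplicity of λ is n − rank(A − λI), which equals the number of Jordan blocks for λ):
  λ = 2: algebraic multiplicity = 3, geometric multiplicity = 1

Determining the block sizes for each eigenvalue:
  λ = 2: one block (gm = 1), so the single block has size am = 3 → block sizes [3]

Assembling the blocks gives a Jordan form
J =
  [2, 1, 0]
  [0, 2, 1]
  [0, 0, 2]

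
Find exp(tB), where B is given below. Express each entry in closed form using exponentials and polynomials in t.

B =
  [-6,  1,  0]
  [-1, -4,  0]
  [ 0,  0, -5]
e^{tB} =
  [-t*exp(-5*t) + exp(-5*t), t*exp(-5*t), 0]
  [-t*exp(-5*t), t*exp(-5*t) + exp(-5*t), 0]
  [0, 0, exp(-5*t)]

Strategy: write B = P · J · P⁻¹ where J is a Jordan canonical form, so e^{tB} = P · e^{tJ} · P⁻¹, and e^{tJ} can be computed block-by-block.

B has Jordan form
J =
  [-5,  1,  0]
  [ 0, -5,  0]
  [ 0,  0, -5]
(up to reordering of blocks).

Per-block formulas:
  For a 2×2 Jordan block J_2(-5): exp(t · J_2(-5)) = e^(-5t)·(I + t·N), where N is the 2×2 nilpotent shift.
  For a 1×1 block at λ = -5: exp(t · [-5]) = [e^(-5t)].

After assembling e^{tJ} and conjugating by P, we get:

e^{tB} =
  [-t*exp(-5*t) + exp(-5*t), t*exp(-5*t), 0]
  [-t*exp(-5*t), t*exp(-5*t) + exp(-5*t), 0]
  [0, 0, exp(-5*t)]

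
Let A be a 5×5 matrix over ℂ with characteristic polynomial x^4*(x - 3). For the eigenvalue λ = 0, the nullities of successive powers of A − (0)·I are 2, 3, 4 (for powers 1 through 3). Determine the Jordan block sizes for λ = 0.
Block sizes for λ = 0: [3, 1]

From the dimensions of kernels of powers, the number of Jordan blocks of size at least j is d_j − d_{j−1} where d_j = dim ker(N^j) (with d_0 = 0). Computing the differences gives [2, 1, 1].
The number of blocks of size exactly k is (#blocks of size ≥ k) − (#blocks of size ≥ k + 1), so the partition is: 1 block(s) of size 1, 1 block(s) of size 3.
In nonincreasing order the block sizes are [3, 1].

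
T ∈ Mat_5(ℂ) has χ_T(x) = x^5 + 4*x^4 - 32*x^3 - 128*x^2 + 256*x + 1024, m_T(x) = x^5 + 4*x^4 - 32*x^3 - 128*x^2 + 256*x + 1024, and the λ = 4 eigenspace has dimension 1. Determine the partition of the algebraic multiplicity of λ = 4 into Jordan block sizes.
Block sizes for λ = 4: [2]

Step 1 — from the characteristic polynomial, algebraic multiplicity of λ = 4 is 2. From dim ker(T − (4)·I) = 1, there are exactly 1 Jordan blocks for λ = 4.
Step 2 — from the minimal polynomial, the factor (x − 4)^2 tells us the largest block for λ = 4 has size 2.
Step 3 — with total size 2, 1 blocks, and largest block 2, the block sizes (in nonincreasing order) are [2].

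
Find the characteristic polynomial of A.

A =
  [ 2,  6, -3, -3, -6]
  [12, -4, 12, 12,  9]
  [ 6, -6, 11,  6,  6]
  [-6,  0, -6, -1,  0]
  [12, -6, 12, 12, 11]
x^5 - 19*x^4 + 139*x^3 - 485*x^2 + 800*x - 500

Expanding det(x·I − A) (e.g. by cofactor expansion or by noting that A is similar to its Jordan form J, which has the same characteristic polynomial as A) gives
  χ_A(x) = x^5 - 19*x^4 + 139*x^3 - 485*x^2 + 800*x - 500
which factors as (x - 5)^3*(x - 2)^2. The eigenvalues (with algebraic multiplicities) are λ = 2 with multiplicity 2, λ = 5 with multiplicity 3.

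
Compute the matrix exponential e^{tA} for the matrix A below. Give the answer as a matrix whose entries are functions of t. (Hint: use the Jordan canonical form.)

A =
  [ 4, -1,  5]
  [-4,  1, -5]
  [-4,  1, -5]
e^{tA} =
  [4*t + 1, -t, 5*t]
  [-4*t, t + 1, -5*t]
  [-4*t, t, 1 - 5*t]

Strategy: write A = P · J · P⁻¹ where J is a Jordan canonical form, so e^{tA} = P · e^{tJ} · P⁻¹, and e^{tJ} can be computed block-by-block.

A has Jordan form
J =
  [0, 1, 0]
  [0, 0, 0]
  [0, 0, 0]
(up to reordering of blocks).

Per-block formulas:
  For a 1×1 block at λ = 0: exp(t · [0]) = [e^(0t)].
  For a 2×2 Jordan block J_2(0): exp(t · J_2(0)) = e^(0t)·(I + t·N), where N is the 2×2 nilpotent shift.

After assembling e^{tJ} and conjugating by P, we get:

e^{tA} =
  [4*t + 1, -t, 5*t]
  [-4*t, t + 1, -5*t]
  [-4*t, t, 1 - 5*t]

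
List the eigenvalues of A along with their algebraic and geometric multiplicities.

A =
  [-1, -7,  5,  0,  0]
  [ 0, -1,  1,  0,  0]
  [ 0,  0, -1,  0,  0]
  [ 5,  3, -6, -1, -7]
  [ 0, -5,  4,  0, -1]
λ = -1: alg = 5, geom = 2

Step 1 — factor the characteristic polynomial to read off the algebraic multiplicities:
  χ_A(x) = (x + 1)^5

Step 2 — compute geometric multiplicities via the rank-nullity identity g(λ) = n − rank(A − λI):
  rank(A − (-1)·I) = 3, so dim ker(A − (-1)·I) = n − 3 = 2

Summary:
  λ = -1: algebraic multiplicity = 5, geometric multiplicity = 2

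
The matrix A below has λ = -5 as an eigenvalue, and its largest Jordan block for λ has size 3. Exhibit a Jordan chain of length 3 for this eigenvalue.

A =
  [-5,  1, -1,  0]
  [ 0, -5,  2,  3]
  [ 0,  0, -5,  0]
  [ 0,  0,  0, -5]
A Jordan chain for λ = -5 of length 3:
v_1 = (2, 0, 0, 0)ᵀ
v_2 = (-1, 2, 0, 0)ᵀ
v_3 = (0, 0, 1, 0)ᵀ

Let N = A − (-5)·I. We want v_3 with N^3 v_3 = 0 but N^2 v_3 ≠ 0; then v_{j-1} := N · v_j for j = 3, …, 2.

Pick v_3 = (0, 0, 1, 0)ᵀ.
Then v_2 = N · v_3 = (-1, 2, 0, 0)ᵀ.
Then v_1 = N · v_2 = (2, 0, 0, 0)ᵀ.

Sanity check: (A − (-5)·I) v_1 = (0, 0, 0, 0)ᵀ = 0. ✓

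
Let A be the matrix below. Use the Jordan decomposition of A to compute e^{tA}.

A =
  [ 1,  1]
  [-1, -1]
e^{tA} =
  [t + 1, t]
  [-t, 1 - t]

Strategy: write A = P · J · P⁻¹ where J is a Jordan canonical form, so e^{tA} = P · e^{tJ} · P⁻¹, and e^{tJ} can be computed block-by-block.

A has Jordan form
J =
  [0, 1]
  [0, 0]
(up to reordering of blocks).

Per-block formulas:
  For a 2×2 Jordan block J_2(0): exp(t · J_2(0)) = e^(0t)·(I + t·N), where N is the 2×2 nilpotent shift.

After assembling e^{tJ} and conjugating by P, we get:

e^{tA} =
  [t + 1, t]
  [-t, 1 - t]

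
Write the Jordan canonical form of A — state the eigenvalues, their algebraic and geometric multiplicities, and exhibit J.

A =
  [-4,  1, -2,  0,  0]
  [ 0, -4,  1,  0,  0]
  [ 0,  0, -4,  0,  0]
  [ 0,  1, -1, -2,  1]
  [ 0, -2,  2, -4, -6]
J_3(-4) ⊕ J_2(-4)

The characteristic polynomial is
  det(x·I − A) = x^5 + 20*x^4 + 160*x^3 + 640*x^2 + 1280*x + 1024 = (x + 4)^5

Eigenvalues and multiplicities (the geometric multiplicity of λ is n − rank(A − λI), which equals the number of Jordan blocks for λ):
  λ = -4: algebraic multiplicity = 5, geometric multiplicity = 2

Determining the block sizes for each eigenvalue:
  λ = -4: with am = 5 and gm = 2, the partition is not yet determined (e.g. several partitions of 5 into 2 parts exist). Let N = A − (-4)·I. Computing rank(N^1) = 3, rank(N^2) = 1, rank(N^3) = 0; the number of blocks of size ≥ j is rank(N^{j−1}) − rank(N^j), giving [2, 2, 1]. So we have 1 block(s) of size 3, 1 block(s) of size 2 → block sizes [3, 2]

Assembling the blocks gives a Jordan form
J =
  [-4,  1,  0,  0,  0]
  [ 0, -4,  1,  0,  0]
  [ 0,  0, -4,  0,  0]
  [ 0,  0,  0, -4,  1]
  [ 0,  0,  0,  0, -4]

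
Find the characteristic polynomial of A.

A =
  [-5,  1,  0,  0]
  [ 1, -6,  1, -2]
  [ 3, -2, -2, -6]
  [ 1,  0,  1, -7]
x^4 + 20*x^3 + 150*x^2 + 500*x + 625

Expanding det(x·I − A) (e.g. by cofactor expansion or by noting that A is similar to its Jordan form J, which has the same characteristic polynomial as A) gives
  χ_A(x) = x^4 + 20*x^3 + 150*x^2 + 500*x + 625
which factors as (x + 5)^4. The eigenvalues (with algebraic multiplicities) are λ = -5 with multiplicity 4.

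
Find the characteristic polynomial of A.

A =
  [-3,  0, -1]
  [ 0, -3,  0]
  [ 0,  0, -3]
x^3 + 9*x^2 + 27*x + 27

Expanding det(x·I − A) (e.g. by cofactor expansion or by noting that A is similar to its Jordan form J, which has the same characteristic polynomial as A) gives
  χ_A(x) = x^3 + 9*x^2 + 27*x + 27
which factors as (x + 3)^3. The eigenvalues (with algebraic multiplicities) are λ = -3 with multiplicity 3.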